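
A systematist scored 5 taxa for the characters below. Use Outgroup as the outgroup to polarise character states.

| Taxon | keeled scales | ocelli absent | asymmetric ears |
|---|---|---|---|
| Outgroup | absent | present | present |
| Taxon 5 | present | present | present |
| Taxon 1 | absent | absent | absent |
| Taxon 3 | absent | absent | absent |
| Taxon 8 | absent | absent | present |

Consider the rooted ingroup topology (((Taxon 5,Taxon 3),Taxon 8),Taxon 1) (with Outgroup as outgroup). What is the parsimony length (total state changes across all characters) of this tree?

Map each character onto (((Taxon 5,Taxon 3),Taxon 8),Taxon 1) (rooted by Outgroup) and count the minimum state changes it requires (Fitch parsimony):
keeled scales: 1; ocelli absent: 2; asymmetric ears: 2.
Total tree length = 5.

5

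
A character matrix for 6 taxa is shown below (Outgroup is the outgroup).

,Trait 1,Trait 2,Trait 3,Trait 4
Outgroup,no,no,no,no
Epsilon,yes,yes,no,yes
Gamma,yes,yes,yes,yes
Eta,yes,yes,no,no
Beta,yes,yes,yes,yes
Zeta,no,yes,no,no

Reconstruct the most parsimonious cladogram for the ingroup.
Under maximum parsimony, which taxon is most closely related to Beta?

Gamma

The outgroup has state 'no' for every character, so 'yes' is the derived state throughout.
Trait 1 (derived state 'yes') is shared by Beta, Epsilon, Eta, and Gamma — a synapomorphy uniting that clade.
All ingroup taxa share the derived state 'yes' for Trait 2; it defines the ingroup but does not resolve relationships within it.
Only Beta and Gamma show the derived state 'yes' for Trait 3, supporting them as a clade.
Only Beta, Epsilon, and Gamma show the derived state 'yes' for Trait 4, supporting them as a clade.
Most parsimonious ingroup topology: ((Eta,((Gamma,Beta),Epsilon)),Zeta).
Beta and Gamma form a cherry on this tree, so they are sister taxa.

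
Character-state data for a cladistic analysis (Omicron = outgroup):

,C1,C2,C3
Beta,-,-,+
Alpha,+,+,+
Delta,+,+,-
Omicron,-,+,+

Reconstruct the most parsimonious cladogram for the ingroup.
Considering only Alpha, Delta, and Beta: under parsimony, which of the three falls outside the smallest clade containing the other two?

Beta

Character polarity is set by the outgroup: the derived state is whichever differs from the outgroup's state, so for C2, C3 the derived state is '-', and for the remaining characters it is '+'.
C1: derived state '+' in Alpha and Delta only — synapomorphy for {Alpha, Delta}.
C2: derived state '-' in Beta only — an autapomorphy, so it tells us nothing about relationships among taxa.
C3 (derived state '-') is unique to Delta (autapomorphy; uninformative for grouping).
Most parsimonious ingroup topology: (Beta,(Delta,Alpha)).
Alpha and Delta share a more recent common ancestor with each other than either does with Beta, so Beta is the least closely related of the three.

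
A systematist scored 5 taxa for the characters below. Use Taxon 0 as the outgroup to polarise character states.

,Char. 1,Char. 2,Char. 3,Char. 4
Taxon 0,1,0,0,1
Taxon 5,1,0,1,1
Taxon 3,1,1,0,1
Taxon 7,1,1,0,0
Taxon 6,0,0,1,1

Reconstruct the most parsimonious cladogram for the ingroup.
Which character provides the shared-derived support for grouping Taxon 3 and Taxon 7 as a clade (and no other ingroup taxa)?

Character polarity is set by the outgroup: the derived state is whichever differs from the outgroup's state, so for Char. 1, Char. 4 the derived state is '0', and for the remaining characters it is '1'.
Char. 1: derived state '0' in Taxon 6 only — an autapomorphy, so it tells us nothing about relationships among taxa.
Only Taxon 3 and Taxon 7 show the derived state '1' for Char. 2, supporting them as a clade.
Char. 3 (derived state '1') is shared by Taxon 5 and Taxon 6 — a synapomorphy uniting that clade.
Char. 4: derived state '0' in Taxon 7 only — an autapomorphy, so it tells us nothing about relationships among taxa.
Most parsimonious ingroup topology: ((Taxon 5,Taxon 6),(Taxon 3,Taxon 7)).
The clade {Taxon 3, Taxon 7} is supported by Char. 2: its derived state '1' occurs in exactly those taxa and in no other taxon (including the outgroup).

Char. 2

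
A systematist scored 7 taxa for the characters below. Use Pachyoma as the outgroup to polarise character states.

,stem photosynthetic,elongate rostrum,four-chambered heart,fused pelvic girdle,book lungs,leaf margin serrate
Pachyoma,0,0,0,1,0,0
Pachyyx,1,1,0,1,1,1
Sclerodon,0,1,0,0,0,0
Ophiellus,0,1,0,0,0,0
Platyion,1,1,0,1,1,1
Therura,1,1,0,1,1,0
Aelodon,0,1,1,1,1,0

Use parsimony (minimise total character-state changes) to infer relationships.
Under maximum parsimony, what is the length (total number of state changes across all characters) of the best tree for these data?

6

Character polarity is set by the outgroup: the derived state is whichever differs from the outgroup's state, so for fused pelvic girdle the derived state is '0', and for the remaining characters it is '1'.
Only Pachyyx, Platyion, and Therura show the derived state '1' for stem photosynthetic, supporting them as a clade.
All ingroup taxa share the derived state '1' for elongate rostrum; it defines the ingroup but does not resolve relationships within it.
four-chambered heart: derived state '1' in Aelodon only — an autapomorphy, so it tells us nothing about relationships among taxa.
fused pelvic girdle (derived state '0') is shared by Ophiellus and Sclerodon — a synapomorphy uniting that clade.
Only Aelodon, Pachyyx, Platyion, and Therura show the derived state '1' for book lungs, supporting them as a clade.
Only Pachyyx and Platyion show the derived state '1' for leaf margin serrate, supporting them as a clade.
Most parsimonious ingroup topology: ((((Pachyyx,Platyion),Therura),Aelodon),(Sclerodon,Ophiellus)).
Changes per character on this tree: stem photosynthetic: 1; elongate rostrum: 1; four-chambered heart: 1; fused pelvic girdle: 1; book lungs: 1; leaf margin serrate: 1.
Total = 6.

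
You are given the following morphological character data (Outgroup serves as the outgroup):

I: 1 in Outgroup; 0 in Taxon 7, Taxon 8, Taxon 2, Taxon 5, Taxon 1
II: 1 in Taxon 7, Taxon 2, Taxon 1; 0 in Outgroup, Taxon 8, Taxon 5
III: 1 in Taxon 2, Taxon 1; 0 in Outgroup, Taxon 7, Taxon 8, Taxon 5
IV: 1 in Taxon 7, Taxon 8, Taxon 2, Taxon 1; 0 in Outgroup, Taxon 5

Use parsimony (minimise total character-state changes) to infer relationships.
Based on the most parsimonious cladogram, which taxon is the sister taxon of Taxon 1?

Character polarity is set by the outgroup: the derived state is whichever differs from the outgroup's state, so for I the derived state is '0', and for the remaining characters it is '1'.
I (derived state '0') is shared by all ingroup taxa — unites the whole ingroup.
II: derived state '1' in Taxon 1, Taxon 2, and Taxon 7 only — synapomorphy for {Taxon 1, Taxon 2, Taxon 7}.
III (derived state '1') is shared by Taxon 1 and Taxon 2 — a synapomorphy uniting that clade.
IV: derived state '1' in Taxon 1, Taxon 2, Taxon 7, and Taxon 8 only — synapomorphy for {Taxon 1, Taxon 2, Taxon 7, Taxon 8}.
Most parsimonious ingroup topology: (((Taxon 7,(Taxon 2,Taxon 1)),Taxon 8),Taxon 5).
Taxon 1 and Taxon 2 form a cherry on this tree, so they are sister taxa.

Taxon 2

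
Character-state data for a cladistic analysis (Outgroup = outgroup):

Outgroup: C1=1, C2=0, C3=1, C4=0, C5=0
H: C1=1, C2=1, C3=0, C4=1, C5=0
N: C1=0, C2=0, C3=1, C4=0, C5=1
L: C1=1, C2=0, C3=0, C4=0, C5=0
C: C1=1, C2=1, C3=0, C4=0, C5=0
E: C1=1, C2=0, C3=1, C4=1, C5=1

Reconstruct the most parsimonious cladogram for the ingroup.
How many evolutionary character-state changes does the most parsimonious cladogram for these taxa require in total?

6

Character polarity is set by the outgroup: the derived state is whichever differs from the outgroup's state, so for C1, C3 the derived state is '0', and for the remaining characters it is '1'.
C1 (derived state '0') is unique to N (autapomorphy; uninformative for grouping).
C2 (derived state '1') is shared by C and H — a synapomorphy uniting that clade.
C3 (derived state '0') is shared by C, H, and L — a synapomorphy uniting that clade.
C4 (state '1') occurs in E and H but conflicts with the nesting implied by the other characters — most parsimoniously interpreted as homoplasy.
Only E and N show the derived state '1' for C5, supporting them as a clade.
Most parsimonious ingroup topology: ((L,(H,C)),(E,N)).
Changes per character on this tree: C1: 1; C2: 1; C3: 1; C4: 2; C5: 1.
Total = 6.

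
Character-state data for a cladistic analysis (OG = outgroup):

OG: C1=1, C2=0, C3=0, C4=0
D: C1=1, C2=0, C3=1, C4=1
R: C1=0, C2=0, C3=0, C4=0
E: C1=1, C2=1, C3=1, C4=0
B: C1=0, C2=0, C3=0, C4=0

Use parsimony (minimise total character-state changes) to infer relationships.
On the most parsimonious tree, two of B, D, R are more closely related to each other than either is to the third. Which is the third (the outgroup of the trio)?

D

Character polarity is set by the outgroup: the derived state is whichever differs from the outgroup's state, so for C1 the derived state is '0', and for the remaining characters it is '1'.
Only B and R show the derived state '0' for C1, supporting them as a clade.
C2 (derived state '1') is unique to E (autapomorphy; uninformative for grouping).
Only D and E show the derived state '1' for C3, supporting them as a clade.
C4: derived state '1' in D only — an autapomorphy, so it tells us nothing about relationships among taxa.
Most parsimonious ingroup topology: ((D,E),(R,B)).
R and B share a more recent common ancestor with each other than either does with D, so D is the least closely related of the three.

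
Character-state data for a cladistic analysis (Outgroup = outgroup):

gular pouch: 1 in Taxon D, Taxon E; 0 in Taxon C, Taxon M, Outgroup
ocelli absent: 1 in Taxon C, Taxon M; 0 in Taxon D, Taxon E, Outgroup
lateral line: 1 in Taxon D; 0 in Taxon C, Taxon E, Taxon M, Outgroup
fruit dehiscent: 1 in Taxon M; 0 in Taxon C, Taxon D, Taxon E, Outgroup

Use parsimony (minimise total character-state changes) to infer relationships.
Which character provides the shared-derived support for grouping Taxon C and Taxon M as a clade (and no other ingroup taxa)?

The outgroup has state '0' for every character, so '1' is the derived state throughout.
gular pouch (derived state '1') is shared by Taxon D and Taxon E — a synapomorphy uniting that clade.
Only Taxon C and Taxon M show the derived state '1' for ocelli absent, supporting them as a clade.
lateral line: derived state '1' in Taxon D only — an autapomorphy, so it tells us nothing about relationships among taxa.
fruit dehiscent (derived state '1') is unique to Taxon M (autapomorphy; uninformative for grouping).
Most parsimonious ingroup topology: ((Taxon M,Taxon C),(Taxon D,Taxon E)).
The clade {Taxon C, Taxon M} is supported by ocelli absent: its derived state '1' occurs in exactly those taxa and in no other taxon (including the outgroup).

ocelli absent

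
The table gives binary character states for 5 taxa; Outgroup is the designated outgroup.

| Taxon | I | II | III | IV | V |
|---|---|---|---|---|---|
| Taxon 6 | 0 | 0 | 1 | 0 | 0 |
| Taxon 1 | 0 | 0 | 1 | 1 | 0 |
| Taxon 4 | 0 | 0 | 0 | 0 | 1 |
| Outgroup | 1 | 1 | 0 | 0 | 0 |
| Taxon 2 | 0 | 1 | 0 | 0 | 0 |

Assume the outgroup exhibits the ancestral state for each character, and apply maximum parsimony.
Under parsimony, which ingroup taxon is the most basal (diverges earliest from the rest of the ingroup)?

Character polarity is set by the outgroup: the derived state is whichever differs from the outgroup's state, so for I, II the derived state is '0', and for the remaining characters it is '1'.
All ingroup taxa share the derived state '0' for I; it defines the ingroup but does not resolve relationships within it.
II (derived state '0') is shared by Taxon 1, Taxon 4, and Taxon 6 — a synapomorphy uniting that clade.
Only Taxon 1 and Taxon 6 show the derived state '1' for III, supporting them as a clade.
IV: derived state '1' in Taxon 1 only — an autapomorphy, so it tells us nothing about relationships among taxa.
V: derived state '1' in Taxon 4 only — an autapomorphy, so it tells us nothing about relationships among taxa.
Most parsimonious ingroup topology: (Taxon 2,((Taxon 6,Taxon 1),Taxon 4)).
Taxon 2 is sister to the clade containing all other ingroup taxa, so it is the earliest-diverging (most basal) ingroup lineage.

Taxon 2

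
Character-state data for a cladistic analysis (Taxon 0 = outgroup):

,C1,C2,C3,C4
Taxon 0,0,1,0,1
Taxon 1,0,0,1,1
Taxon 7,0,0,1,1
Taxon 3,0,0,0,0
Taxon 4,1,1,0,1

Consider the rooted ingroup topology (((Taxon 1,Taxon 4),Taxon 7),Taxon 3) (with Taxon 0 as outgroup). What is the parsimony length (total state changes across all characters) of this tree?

Map each character onto (((Taxon 1,Taxon 4),Taxon 7),Taxon 3) (rooted by Taxon 0) and count the minimum state changes it requires (Fitch parsimony):
C1: 1; C2: 2; C3: 2; C4: 1.
Total tree length = 6.

6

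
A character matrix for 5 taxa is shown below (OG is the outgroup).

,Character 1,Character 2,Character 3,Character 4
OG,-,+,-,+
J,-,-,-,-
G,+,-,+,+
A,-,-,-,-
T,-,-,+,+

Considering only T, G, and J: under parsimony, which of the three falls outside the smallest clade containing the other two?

J

Character polarity is set by the outgroup: the derived state is whichever differs from the outgroup's state, so for Character 2, Character 4 the derived state is '-', and for the remaining characters it is '+'.
Character 1 (derived state '+') is unique to G (autapomorphy; uninformative for grouping).
All ingroup taxa share the derived state '-' for Character 2; it defines the ingroup but does not resolve relationships within it.
Character 3 (derived state '+') is shared by G and T — a synapomorphy uniting that clade.
Character 4: derived state '-' in A and J only — synapomorphy for {A, J}.
Most parsimonious ingroup topology: ((J,A),(G,T)).
T and G share a more recent common ancestor with each other than either does with J, so J is the least closely related of the three.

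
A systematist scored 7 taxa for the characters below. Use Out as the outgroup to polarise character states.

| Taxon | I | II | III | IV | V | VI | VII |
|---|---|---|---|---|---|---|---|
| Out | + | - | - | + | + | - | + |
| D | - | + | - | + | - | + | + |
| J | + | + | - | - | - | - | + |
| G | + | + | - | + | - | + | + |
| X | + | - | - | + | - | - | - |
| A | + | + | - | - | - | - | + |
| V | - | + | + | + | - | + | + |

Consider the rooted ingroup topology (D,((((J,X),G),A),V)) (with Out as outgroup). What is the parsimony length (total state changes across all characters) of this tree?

12

Map each character onto (D,((((J,X),G),A),V)) (rooted by Out) and count the minimum state changes it requires (Fitch parsimony):
I: 2; II: 2; III: 1; IV: 2; V: 1; VI: 3; VII: 1.
Total tree length = 12.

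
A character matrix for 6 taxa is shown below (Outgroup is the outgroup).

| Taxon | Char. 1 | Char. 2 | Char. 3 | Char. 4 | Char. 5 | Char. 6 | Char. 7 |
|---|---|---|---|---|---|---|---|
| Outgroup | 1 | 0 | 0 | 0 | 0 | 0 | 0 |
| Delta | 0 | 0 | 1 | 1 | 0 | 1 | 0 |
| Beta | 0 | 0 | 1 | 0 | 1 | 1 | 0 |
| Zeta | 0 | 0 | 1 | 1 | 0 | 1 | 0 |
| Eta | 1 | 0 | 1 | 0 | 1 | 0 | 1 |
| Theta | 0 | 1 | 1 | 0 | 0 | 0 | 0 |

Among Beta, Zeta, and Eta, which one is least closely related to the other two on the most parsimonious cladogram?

Eta

Character polarity is set by the outgroup: the derived state is whichever differs from the outgroup's state, so for Char. 1 the derived state is '0', and for the remaining characters it is '1'.
Only Beta, Delta, Theta, and Zeta show the derived state '0' for Char. 1, supporting them as a clade.
Char. 2 (derived state '1') is unique to Theta (autapomorphy; uninformative for grouping).
Char. 3 (derived state '1') is shared by all ingroup taxa — unites the whole ingroup.
Only Delta and Zeta show the derived state '1' for Char. 4, supporting them as a clade.
Char. 5 (state '1') occurs in Beta and Eta but conflicts with the nesting implied by the other characters — most parsimoniously interpreted as homoplasy.
Char. 6 (derived state '1') is shared by Beta, Delta, and Zeta — a synapomorphy uniting that clade.
Char. 7: derived state '1' in Eta only — an autapomorphy, so it tells us nothing about relationships among taxa.
Most parsimonious ingroup topology: ((((Zeta,Delta),Beta),Theta),Eta).
Zeta and Beta share a more recent common ancestor with each other than either does with Eta, so Eta is the least closely related of the three.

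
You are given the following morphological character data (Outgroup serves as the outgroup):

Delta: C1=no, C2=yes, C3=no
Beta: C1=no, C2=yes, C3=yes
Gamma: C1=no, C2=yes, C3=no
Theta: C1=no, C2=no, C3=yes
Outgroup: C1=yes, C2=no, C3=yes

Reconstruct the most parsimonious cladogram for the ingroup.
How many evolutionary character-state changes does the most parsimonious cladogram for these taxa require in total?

3

Character polarity is set by the outgroup: the derived state is whichever differs from the outgroup's state, so for C1, C3 the derived state is 'no', and for the remaining characters it is 'yes'.
All ingroup taxa share the derived state 'no' for C1; it defines the ingroup but does not resolve relationships within it.
Only Beta, Delta, and Gamma show the derived state 'yes' for C2, supporting them as a clade.
Only Delta and Gamma show the derived state 'no' for C3, supporting them as a clade.
Most parsimonious ingroup topology: (Theta,(Beta,(Gamma,Delta))).
Changes per character on this tree: C1: 1; C2: 1; C3: 1.
Total = 3.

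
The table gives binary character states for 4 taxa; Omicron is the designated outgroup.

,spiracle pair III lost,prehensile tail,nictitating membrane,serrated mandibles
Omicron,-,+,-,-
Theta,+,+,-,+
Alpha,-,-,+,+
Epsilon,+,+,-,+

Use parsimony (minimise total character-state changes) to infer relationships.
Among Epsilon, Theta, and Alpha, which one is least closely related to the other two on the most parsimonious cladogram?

Alpha

Character polarity is set by the outgroup: the derived state is whichever differs from the outgroup's state, so for prehensile tail the derived state is '-', and for the remaining characters it is '+'.
Only Epsilon and Theta show the derived state '+' for spiracle pair III lost, supporting them as a clade.
prehensile tail: derived state '-' in Alpha only — an autapomorphy, so it tells us nothing about relationships among taxa.
nictitating membrane (derived state '+') is unique to Alpha (autapomorphy; uninformative for grouping).
serrated mandibles (derived state '+') is shared by all ingroup taxa — unites the whole ingroup.
Most parsimonious ingroup topology: ((Theta,Epsilon),Alpha).
Epsilon and Theta share a more recent common ancestor with each other than either does with Alpha, so Alpha is the least closely related of the three.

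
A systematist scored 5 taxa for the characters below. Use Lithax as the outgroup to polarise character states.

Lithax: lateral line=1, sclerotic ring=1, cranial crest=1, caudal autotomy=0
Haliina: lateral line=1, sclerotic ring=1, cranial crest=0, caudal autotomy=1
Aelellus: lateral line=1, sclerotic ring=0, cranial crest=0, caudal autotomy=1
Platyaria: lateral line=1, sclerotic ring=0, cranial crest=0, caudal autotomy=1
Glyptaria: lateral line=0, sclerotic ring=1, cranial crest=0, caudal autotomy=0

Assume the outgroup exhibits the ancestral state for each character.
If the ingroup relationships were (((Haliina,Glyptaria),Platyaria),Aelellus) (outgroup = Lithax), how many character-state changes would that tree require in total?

Map each character onto (((Haliina,Glyptaria),Platyaria),Aelellus) (rooted by Lithax) and count the minimum state changes it requires (Fitch parsimony):
lateral line: 1; sclerotic ring: 2; cranial crest: 1; caudal autotomy: 2.
Total tree length = 6.

6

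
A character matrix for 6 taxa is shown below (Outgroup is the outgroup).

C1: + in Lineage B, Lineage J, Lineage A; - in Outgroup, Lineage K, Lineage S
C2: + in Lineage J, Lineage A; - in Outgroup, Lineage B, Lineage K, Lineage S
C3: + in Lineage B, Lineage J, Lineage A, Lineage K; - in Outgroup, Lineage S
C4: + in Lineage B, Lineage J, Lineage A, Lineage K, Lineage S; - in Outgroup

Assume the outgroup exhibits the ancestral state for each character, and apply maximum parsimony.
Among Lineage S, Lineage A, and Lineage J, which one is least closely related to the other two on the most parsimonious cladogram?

The outgroup has state '-' for every character, so '+' is the derived state throughout.
Only Lineage A, Lineage B, and Lineage J show the derived state '+' for C1, supporting them as a clade.
C2 (derived state '+') is shared by Lineage A and Lineage J — a synapomorphy uniting that clade.
C3: derived state '+' in Lineage A, Lineage B, Lineage J, and Lineage K only — synapomorphy for {Lineage A, Lineage B, Lineage J, Lineage K}.
C4 (derived state '+') is shared by all ingroup taxa — unites the whole ingroup.
Most parsimonious ingroup topology: (((Lineage B,(Lineage J,Lineage A)),Lineage K),Lineage S).
Lineage A and Lineage J share a more recent common ancestor with each other than either does with Lineage S, so Lineage S is the least closely related of the three.

Lineage S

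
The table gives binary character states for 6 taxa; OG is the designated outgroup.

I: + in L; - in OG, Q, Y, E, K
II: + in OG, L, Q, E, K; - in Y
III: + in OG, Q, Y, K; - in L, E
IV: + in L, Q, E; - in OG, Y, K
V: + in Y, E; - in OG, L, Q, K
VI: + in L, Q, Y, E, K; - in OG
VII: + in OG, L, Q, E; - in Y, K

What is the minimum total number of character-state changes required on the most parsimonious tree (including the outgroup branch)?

8

Character polarity is set by the outgroup: the derived state is whichever differs from the outgroup's state, so for II, III, VII the derived state is '-', and for the remaining characters it is '+'.
I (derived state '+') is unique to L (autapomorphy; uninformative for grouping).
II (derived state '-') is unique to Y (autapomorphy; uninformative for grouping).
III: derived state '-' in E and L only — synapomorphy for {E, L}.
Only E, L, and Q show the derived state '+' for IV, supporting them as a clade.
V (state '+') occurs in E and Y but conflicts with the nesting implied by the other characters — most parsimoniously interpreted as homoplasy.
All ingroup taxa share the derived state '+' for VI; it defines the ingroup but does not resolve relationships within it.
VII: derived state '-' in K and Y only — synapomorphy for {K, Y}.
Most parsimonious ingroup topology: (((L,E),Q),(Y,K)).
Changes per character on this tree: I: 1; II: 1; III: 1; IV: 1; V: 2; VI: 1; VII: 1.
Total = 8.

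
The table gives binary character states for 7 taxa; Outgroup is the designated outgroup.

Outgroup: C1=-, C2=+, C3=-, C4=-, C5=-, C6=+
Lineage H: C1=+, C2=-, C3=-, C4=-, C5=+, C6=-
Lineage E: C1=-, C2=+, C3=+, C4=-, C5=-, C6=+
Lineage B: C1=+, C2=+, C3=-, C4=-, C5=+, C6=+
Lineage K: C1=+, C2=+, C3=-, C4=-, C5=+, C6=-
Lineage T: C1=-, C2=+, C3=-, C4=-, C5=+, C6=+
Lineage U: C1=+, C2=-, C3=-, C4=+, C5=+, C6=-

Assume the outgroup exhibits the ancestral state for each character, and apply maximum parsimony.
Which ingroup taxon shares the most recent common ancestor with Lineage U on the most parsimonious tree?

Character polarity is set by the outgroup: the derived state is whichever differs from the outgroup's state, so for C2, C6 the derived state is '-', and for the remaining characters it is '+'.
Only Lineage B, Lineage H, Lineage K, and Lineage U show the derived state '+' for C1, supporting them as a clade.
C2 (derived state '-') is shared by Lineage H and Lineage U — a synapomorphy uniting that clade.
C3 (derived state '+') is unique to Lineage E (autapomorphy; uninformative for grouping).
C4 (derived state '+') is unique to Lineage U (autapomorphy; uninformative for grouping).
C5 (derived state '+') is shared by Lineage B, Lineage H, Lineage K, Lineage T, and Lineage U — a synapomorphy uniting that clade.
C6 (derived state '-') is shared by Lineage H, Lineage K, and Lineage U — a synapomorphy uniting that clade.
Most parsimonious ingroup topology: (((((Lineage H,Lineage U),Lineage K),Lineage B),Lineage T),Lineage E).
Lineage U and Lineage H form a cherry on this tree, so they are sister taxa.

Lineage H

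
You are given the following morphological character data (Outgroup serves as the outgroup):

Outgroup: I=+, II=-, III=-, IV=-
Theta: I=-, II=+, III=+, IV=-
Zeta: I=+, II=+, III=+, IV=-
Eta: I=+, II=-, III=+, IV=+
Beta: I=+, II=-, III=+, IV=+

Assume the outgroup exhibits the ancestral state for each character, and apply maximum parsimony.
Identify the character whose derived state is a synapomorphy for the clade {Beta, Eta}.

Character polarity is set by the outgroup: the derived state is whichever differs from the outgroup's state, so for I the derived state is '-', and for the remaining characters it is '+'.
I (derived state '-') is unique to Theta (autapomorphy; uninformative for grouping).
Only Theta and Zeta show the derived state '+' for II, supporting them as a clade.
All ingroup taxa share the derived state '+' for III; it defines the ingroup but does not resolve relationships within it.
IV: derived state '+' in Beta and Eta only — synapomorphy for {Beta, Eta}.
Most parsimonious ingroup topology: ((Theta,Zeta),(Eta,Beta)).
The clade {Beta, Eta} is supported by IV: its derived state '+' occurs in exactly those taxa and in no other taxon (including the outgroup).

IV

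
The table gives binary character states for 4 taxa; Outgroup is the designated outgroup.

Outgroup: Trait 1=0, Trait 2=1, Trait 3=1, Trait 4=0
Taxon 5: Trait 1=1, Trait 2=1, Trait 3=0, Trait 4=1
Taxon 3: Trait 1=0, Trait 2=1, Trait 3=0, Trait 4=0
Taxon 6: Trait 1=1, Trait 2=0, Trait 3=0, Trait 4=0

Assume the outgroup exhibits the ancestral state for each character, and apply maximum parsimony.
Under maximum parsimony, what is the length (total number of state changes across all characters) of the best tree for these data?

Character polarity is set by the outgroup: the derived state is whichever differs from the outgroup's state, so for Trait 2, Trait 3 the derived state is '0', and for the remaining characters it is '1'.
Trait 1 (derived state '1') is shared by Taxon 5 and Taxon 6 — a synapomorphy uniting that clade.
Trait 2 (derived state '0') is unique to Taxon 6 (autapomorphy; uninformative for grouping).
All ingroup taxa share the derived state '0' for Trait 3; it defines the ingroup but does not resolve relationships within it.
Trait 4 (derived state '1') is unique to Taxon 5 (autapomorphy; uninformative for grouping).
Most parsimonious ingroup topology: ((Taxon 5,Taxon 6),Taxon 3).
Changes per character on this tree: Trait 1: 1; Trait 2: 1; Trait 3: 1; Trait 4: 1.
Total = 4.

4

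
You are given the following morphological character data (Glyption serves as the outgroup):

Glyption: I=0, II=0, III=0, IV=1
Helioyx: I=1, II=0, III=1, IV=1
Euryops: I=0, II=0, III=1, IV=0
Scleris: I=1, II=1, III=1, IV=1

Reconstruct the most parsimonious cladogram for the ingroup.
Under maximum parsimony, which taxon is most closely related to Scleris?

Character polarity is set by the outgroup: the derived state is whichever differs from the outgroup's state, so for IV the derived state is '0', and for the remaining characters it is '1'.
Only Helioyx and Scleris show the derived state '1' for I, supporting them as a clade.
II: derived state '1' in Scleris only — an autapomorphy, so it tells us nothing about relationships among taxa.
All ingroup taxa share the derived state '1' for III; it defines the ingroup but does not resolve relationships within it.
IV: derived state '0' in Euryops only — an autapomorphy, so it tells us nothing about relationships among taxa.
Most parsimonious ingroup topology: ((Helioyx,Scleris),Euryops).
Scleris and Helioyx form a cherry on this tree, so they are sister taxa.

Helioyx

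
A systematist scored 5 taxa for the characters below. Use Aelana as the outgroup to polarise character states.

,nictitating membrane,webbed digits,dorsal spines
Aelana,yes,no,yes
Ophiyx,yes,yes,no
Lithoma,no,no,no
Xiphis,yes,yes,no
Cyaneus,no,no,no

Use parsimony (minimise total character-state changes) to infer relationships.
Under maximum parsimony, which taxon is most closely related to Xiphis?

Character polarity is set by the outgroup: the derived state is whichever differs from the outgroup's state, so for nictitating membrane, dorsal spines the derived state is 'no', and for the remaining characters it is 'yes'.
nictitating membrane (derived state 'no') is shared by Cyaneus and Lithoma — a synapomorphy uniting that clade.
webbed digits: derived state 'yes' in Ophiyx and Xiphis only — synapomorphy for {Ophiyx, Xiphis}.
All ingroup taxa share the derived state 'no' for dorsal spines; it defines the ingroup but does not resolve relationships within it.
Most parsimonious ingroup topology: ((Ophiyx,Xiphis),(Lithoma,Cyaneus)).
Xiphis and Ophiyx form a cherry on this tree, so they are sister taxa.

Ophiyx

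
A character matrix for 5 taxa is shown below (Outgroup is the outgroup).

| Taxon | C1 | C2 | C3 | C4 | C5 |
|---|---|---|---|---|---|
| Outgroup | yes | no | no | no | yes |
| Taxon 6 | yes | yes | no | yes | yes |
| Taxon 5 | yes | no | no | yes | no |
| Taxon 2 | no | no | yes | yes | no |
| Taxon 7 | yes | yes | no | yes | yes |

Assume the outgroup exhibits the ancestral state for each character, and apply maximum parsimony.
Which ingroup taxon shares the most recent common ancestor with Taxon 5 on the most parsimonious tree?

Character polarity is set by the outgroup: the derived state is whichever differs from the outgroup's state, so for C1, C5 the derived state is 'no', and for the remaining characters it is 'yes'.
C1: derived state 'no' in Taxon 2 only — an autapomorphy, so it tells us nothing about relationships among taxa.
C2: derived state 'yes' in Taxon 6 and Taxon 7 only — synapomorphy for {Taxon 6, Taxon 7}.
C3 (derived state 'yes') is unique to Taxon 2 (autapomorphy; uninformative for grouping).
C4 (derived state 'yes') is shared by all ingroup taxa — unites the whole ingroup.
C5: derived state 'no' in Taxon 2 and Taxon 5 only — synapomorphy for {Taxon 2, Taxon 5}.
Most parsimonious ingroup topology: ((Taxon 6,Taxon 7),(Taxon 5,Taxon 2)).
Taxon 5 and Taxon 2 form a cherry on this tree, so they are sister taxa.

Taxon 2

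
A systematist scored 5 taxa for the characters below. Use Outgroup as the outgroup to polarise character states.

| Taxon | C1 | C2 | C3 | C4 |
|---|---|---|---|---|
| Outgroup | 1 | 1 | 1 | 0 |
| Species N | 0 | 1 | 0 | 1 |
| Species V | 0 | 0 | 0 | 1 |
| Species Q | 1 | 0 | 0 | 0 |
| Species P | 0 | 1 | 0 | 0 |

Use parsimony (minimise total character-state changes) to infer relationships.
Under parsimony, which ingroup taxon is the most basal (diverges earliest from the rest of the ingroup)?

Species Q

Character polarity is set by the outgroup: the derived state is whichever differs from the outgroup's state, so for C1, C2, C3 the derived state is '0', and for the remaining characters it is '1'.
C1 (derived state '0') is shared by Species N, Species P, and Species V — a synapomorphy uniting that clade.
C2 (state '0') occurs in Species Q and Species V but conflicts with the nesting implied by the other characters — most parsimoniously interpreted as homoplasy.
C3 (derived state '0') is shared by all ingroup taxa — unites the whole ingroup.
C4: derived state '1' in Species N and Species V only — synapomorphy for {Species N, Species V}.
Most parsimonious ingroup topology: (((Species N,Species V),Species P),Species Q).
Species Q is sister to the clade containing all other ingroup taxa, so it is the earliest-diverging (most basal) ingroup lineage.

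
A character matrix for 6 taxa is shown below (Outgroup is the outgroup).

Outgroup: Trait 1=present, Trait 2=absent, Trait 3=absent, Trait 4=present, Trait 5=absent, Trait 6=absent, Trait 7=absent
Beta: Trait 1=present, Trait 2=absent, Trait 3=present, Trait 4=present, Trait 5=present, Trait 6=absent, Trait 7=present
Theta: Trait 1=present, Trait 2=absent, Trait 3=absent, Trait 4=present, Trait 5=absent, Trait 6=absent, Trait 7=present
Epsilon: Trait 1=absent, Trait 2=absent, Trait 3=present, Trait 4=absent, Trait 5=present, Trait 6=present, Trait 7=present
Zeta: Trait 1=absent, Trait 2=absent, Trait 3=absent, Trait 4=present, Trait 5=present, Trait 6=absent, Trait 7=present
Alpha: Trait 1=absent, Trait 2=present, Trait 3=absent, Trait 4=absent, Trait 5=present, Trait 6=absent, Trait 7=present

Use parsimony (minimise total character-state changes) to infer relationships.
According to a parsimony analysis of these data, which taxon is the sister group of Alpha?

Epsilon

Character polarity is set by the outgroup: the derived state is whichever differs from the outgroup's state, so for Trait 1, Trait 4 the derived state is 'absent', and for the remaining characters it is 'present'.
Only Alpha, Epsilon, and Zeta show the derived state 'absent' for Trait 1, supporting them as a clade.
Trait 2: derived state 'present' in Alpha only — an autapomorphy, so it tells us nothing about relationships among taxa.
Trait 3 (state 'present') occurs in Beta and Epsilon but conflicts with the nesting implied by the other characters — most parsimoniously interpreted as homoplasy.
Trait 4: derived state 'absent' in Alpha and Epsilon only — synapomorphy for {Alpha, Epsilon}.
Only Alpha, Beta, Epsilon, and Zeta show the derived state 'present' for Trait 5, supporting them as a clade.
Trait 6 (derived state 'present') is unique to Epsilon (autapomorphy; uninformative for grouping).
Trait 7 (derived state 'present') is shared by all ingroup taxa — unites the whole ingroup.
Most parsimonious ingroup topology: ((Beta,((Epsilon,Alpha),Zeta)),Theta).
Alpha and Epsilon form a cherry on this tree, so they are sister taxa.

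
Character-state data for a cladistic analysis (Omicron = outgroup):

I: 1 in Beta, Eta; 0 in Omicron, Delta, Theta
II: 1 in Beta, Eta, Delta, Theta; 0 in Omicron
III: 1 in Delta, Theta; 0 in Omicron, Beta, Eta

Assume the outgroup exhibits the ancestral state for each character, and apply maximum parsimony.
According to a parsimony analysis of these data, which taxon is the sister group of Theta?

The outgroup has state '0' for every character, so '1' is the derived state throughout.
Only Beta and Eta show the derived state '1' for I, supporting them as a clade.
II (derived state '1') is shared by all ingroup taxa — unites the whole ingroup.
III: derived state '1' in Delta and Theta only — synapomorphy for {Delta, Theta}.
Most parsimonious ingroup topology: ((Beta,Eta),(Delta,Theta)).
Theta and Delta form a cherry on this tree, so they are sister taxa.

Delta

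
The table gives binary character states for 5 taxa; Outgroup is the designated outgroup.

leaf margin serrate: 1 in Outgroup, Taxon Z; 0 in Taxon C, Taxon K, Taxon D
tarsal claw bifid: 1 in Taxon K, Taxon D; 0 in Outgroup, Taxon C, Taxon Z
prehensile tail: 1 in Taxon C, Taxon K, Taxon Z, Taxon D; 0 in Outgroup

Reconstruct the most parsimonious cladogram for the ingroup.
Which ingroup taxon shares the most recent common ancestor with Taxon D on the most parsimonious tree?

Character polarity is set by the outgroup: the derived state is whichever differs from the outgroup's state, so for leaf margin serrate the derived state is '0', and for the remaining characters it is '1'.
leaf margin serrate: derived state '0' in Taxon C, Taxon D, and Taxon K only — synapomorphy for {Taxon C, Taxon D, Taxon K}.
tarsal claw bifid: derived state '1' in Taxon D and Taxon K only — synapomorphy for {Taxon D, Taxon K}.
prehensile tail (derived state '1') is shared by all ingroup taxa — unites the whole ingroup.
Most parsimonious ingroup topology: ((Taxon C,(Taxon K,Taxon D)),Taxon Z).
Taxon D and Taxon K form a cherry on this tree, so they are sister taxa.

Taxon K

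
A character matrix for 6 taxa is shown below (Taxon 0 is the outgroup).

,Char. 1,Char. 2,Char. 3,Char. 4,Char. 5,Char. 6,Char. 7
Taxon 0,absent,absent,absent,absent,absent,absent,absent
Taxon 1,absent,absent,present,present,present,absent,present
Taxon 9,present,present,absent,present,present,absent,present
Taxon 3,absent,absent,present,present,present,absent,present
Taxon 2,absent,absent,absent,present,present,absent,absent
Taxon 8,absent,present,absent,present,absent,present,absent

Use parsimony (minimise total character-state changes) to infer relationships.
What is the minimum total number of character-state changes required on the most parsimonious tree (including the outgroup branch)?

8

The outgroup has state 'absent' for every character, so 'present' is the derived state throughout.
Char. 1 (derived state 'present') is unique to Taxon 9 (autapomorphy; uninformative for grouping).
Char. 2 groups Taxon 8 and Taxon 9, which is incompatible with the clades supported by the remaining characters; treating it as convergent (homoplasy) costs fewer steps than any alternative tree.
Char. 3 (derived state 'present') is shared by Taxon 1 and Taxon 3 — a synapomorphy uniting that clade.
Char. 4 (derived state 'present') is shared by all ingroup taxa — unites the whole ingroup.
Only Taxon 1, Taxon 2, Taxon 3, and Taxon 9 show the derived state 'present' for Char. 5, supporting them as a clade.
Char. 6 (derived state 'present') is unique to Taxon 8 (autapomorphy; uninformative for grouping).
Char. 7 (derived state 'present') is shared by Taxon 1, Taxon 3, and Taxon 9 — a synapomorphy uniting that clade.
Most parsimonious ingroup topology: ((((Taxon 1,Taxon 3),Taxon 9),Taxon 2),Taxon 8).
Changes per character on this tree: Char. 1: 1; Char. 2: 2; Char. 3: 1; Char. 4: 1; Char. 5: 1; Char. 6: 1; Char. 7: 1.
Total = 8.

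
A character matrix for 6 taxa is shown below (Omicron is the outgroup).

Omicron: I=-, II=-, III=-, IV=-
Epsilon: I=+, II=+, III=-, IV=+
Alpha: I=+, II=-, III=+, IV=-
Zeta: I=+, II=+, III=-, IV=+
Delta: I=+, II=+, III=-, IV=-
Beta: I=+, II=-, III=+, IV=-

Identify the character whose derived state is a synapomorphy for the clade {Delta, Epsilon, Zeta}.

II

The outgroup has state '-' for every character, so '+' is the derived state throughout.
All ingroup taxa share the derived state '+' for I; it defines the ingroup but does not resolve relationships within it.
II: derived state '+' in Delta, Epsilon, and Zeta only — synapomorphy for {Delta, Epsilon, Zeta}.
III (derived state '+') is shared by Alpha and Beta — a synapomorphy uniting that clade.
Only Epsilon and Zeta show the derived state '+' for IV, supporting them as a clade.
Most parsimonious ingroup topology: (((Epsilon,Zeta),Delta),(Alpha,Beta)).
The clade {Delta, Epsilon, Zeta} is supported by II: its derived state '+' occurs in exactly those taxa and in no other taxon (including the outgroup).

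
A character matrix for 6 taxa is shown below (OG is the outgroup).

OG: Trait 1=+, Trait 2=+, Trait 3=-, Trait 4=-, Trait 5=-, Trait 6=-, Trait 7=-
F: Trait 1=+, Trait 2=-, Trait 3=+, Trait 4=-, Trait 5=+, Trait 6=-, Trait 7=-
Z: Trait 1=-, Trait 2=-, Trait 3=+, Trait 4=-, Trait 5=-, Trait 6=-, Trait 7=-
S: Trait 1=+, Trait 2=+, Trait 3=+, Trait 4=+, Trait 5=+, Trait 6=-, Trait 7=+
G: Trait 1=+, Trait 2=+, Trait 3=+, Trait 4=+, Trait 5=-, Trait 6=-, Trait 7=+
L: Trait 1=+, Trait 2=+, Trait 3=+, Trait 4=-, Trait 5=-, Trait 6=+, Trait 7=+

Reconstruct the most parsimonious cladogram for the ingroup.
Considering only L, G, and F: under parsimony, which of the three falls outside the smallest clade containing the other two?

F

Character polarity is set by the outgroup: the derived state is whichever differs from the outgroup's state, so for Trait 1, Trait 2 the derived state is '-', and for the remaining characters it is '+'.
Trait 1: derived state '-' in Z only — an autapomorphy, so it tells us nothing about relationships among taxa.
Trait 2 (derived state '-') is shared by F and Z — a synapomorphy uniting that clade.
Trait 3 (derived state '+') is shared by all ingroup taxa — unites the whole ingroup.
Trait 4 (derived state '+') is shared by G and S — a synapomorphy uniting that clade.
Trait 5 groups F and S, which is incompatible with the clades supported by the remaining characters; treating it as convergent (homoplasy) costs fewer steps than any alternative tree.
Trait 6 (derived state '+') is unique to L (autapomorphy; uninformative for grouping).
Trait 7: derived state '+' in G, L, and S only — synapomorphy for {G, L, S}.
Most parsimonious ingroup topology: (((S,G),L),(Z,F)).
G and L share a more recent common ancestor with each other than either does with F, so F is the least closely related of the three.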